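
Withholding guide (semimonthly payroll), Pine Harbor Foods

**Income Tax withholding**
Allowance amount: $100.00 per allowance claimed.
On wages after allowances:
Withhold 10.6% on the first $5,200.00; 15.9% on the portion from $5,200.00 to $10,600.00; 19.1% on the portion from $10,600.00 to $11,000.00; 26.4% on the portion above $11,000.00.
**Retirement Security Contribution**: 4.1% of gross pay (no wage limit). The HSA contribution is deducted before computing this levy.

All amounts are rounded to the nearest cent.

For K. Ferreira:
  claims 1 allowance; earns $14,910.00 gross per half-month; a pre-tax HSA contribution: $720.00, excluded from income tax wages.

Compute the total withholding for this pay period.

$2,883.75

Income Tax: taxable = $14,910.00 − $720.00 − 1×$100.00 = $14,090.00
  $1,486.20 + 26.4% × ($14,090.00 − $11,000.00) = $1,486.20 + 26.4% × $3,090.00 = $2,301.96
Retirement Security Contribution: 4.1% × $14,190.00 = $581.79
Total: $2,301.96 + $581.79 = $2,883.75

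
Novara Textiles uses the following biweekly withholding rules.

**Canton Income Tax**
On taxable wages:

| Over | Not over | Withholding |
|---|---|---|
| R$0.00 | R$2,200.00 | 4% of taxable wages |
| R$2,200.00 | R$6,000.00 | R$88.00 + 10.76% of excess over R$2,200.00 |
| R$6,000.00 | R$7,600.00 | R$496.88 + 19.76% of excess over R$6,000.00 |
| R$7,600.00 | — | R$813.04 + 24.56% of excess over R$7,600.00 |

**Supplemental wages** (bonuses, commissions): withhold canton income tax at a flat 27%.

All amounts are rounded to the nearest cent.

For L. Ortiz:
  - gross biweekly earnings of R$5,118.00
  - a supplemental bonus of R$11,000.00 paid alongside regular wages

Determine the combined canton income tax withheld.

R$3,371.98

Canton Income Tax: taxable = R$5,118.00
  R$88.00 + 10.76% × (R$5,118.00 − R$2,200.00) = R$88.00 + 10.76% × R$2,918.00 = R$401.98
Supplemental (27% flat on bonus): 27% × R$11,000.00 = R$2,970.00
Total canton income tax: R$401.98 + R$2,970.00 = R$3,371.98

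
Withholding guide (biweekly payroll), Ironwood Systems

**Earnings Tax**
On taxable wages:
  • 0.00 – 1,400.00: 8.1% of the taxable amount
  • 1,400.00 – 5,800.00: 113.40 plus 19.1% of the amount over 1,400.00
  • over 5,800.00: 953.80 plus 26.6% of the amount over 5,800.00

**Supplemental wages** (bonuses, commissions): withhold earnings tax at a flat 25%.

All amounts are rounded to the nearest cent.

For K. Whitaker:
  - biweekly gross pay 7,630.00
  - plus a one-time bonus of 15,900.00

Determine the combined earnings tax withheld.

5,415.58

Earnings Tax: taxable = 7,630.00
  953.80 + 26.6% × (7,630.00 − 5,800.00) = 953.80 + 26.6% × 1,830.00 = 1,440.58
Supplemental (25% flat on bonus): 25% × 15,900.00 = 3,975.00
Total earnings tax: 1,440.58 + 3,975.00 = 5,415.58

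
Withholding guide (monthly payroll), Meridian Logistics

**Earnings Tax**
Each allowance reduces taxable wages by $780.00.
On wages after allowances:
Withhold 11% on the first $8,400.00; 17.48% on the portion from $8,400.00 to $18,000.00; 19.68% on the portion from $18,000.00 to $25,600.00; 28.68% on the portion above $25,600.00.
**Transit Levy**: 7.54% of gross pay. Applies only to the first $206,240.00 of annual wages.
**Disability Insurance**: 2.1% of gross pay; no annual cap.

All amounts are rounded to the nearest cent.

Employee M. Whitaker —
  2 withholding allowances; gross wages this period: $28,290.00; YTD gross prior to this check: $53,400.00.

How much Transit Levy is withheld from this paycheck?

$2,133.07

Transit Levy: 7.54% × $28,290.00 = $2,133.07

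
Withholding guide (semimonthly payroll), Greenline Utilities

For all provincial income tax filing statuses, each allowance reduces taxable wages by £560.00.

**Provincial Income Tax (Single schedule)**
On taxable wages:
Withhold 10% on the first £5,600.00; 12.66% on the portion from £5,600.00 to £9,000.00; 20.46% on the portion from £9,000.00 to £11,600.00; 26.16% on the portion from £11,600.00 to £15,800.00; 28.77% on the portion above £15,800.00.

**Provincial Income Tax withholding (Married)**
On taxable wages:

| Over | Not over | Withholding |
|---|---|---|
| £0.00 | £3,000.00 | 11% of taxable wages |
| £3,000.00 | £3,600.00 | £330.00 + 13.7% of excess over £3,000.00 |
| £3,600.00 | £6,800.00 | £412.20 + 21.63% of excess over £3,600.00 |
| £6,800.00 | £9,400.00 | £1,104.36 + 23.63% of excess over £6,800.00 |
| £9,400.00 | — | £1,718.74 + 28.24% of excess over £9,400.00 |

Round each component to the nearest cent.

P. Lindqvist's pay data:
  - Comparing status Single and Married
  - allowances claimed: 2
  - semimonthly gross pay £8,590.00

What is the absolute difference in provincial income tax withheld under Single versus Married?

£465.94

Provincial Income Tax (Single): taxable = £8,590.00 − 2×£560.00 = £7,470.00
  £560.00 + 12.66% × (£7,470.00 − £5,600.00) = £560.00 + 12.66% × £1,870.00 = £796.74
Provincial Income Tax (Married): taxable = £8,590.00 − 2×£560.00 = £7,470.00
  £1,104.36 + 23.63% × (£7,470.00 − £6,800.00) = £1,104.36 + 23.63% × £670.00 = £1,262.68
Difference: |£796.74 − £1,262.68| = £465.94 (higher under Married)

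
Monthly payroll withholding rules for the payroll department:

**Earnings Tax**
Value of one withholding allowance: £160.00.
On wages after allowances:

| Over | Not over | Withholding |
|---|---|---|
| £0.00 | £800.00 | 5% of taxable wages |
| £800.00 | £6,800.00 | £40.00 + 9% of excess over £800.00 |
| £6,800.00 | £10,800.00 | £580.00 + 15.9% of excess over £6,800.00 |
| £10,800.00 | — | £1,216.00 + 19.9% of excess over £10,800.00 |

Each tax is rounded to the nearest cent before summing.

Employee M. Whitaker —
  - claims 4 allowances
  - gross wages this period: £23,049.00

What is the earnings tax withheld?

£3,526.19

Earnings Tax: taxable = £23,049.00 − 4×£160.00 = £22,409.00
  £1,216.00 + 19.9% × (£22,409.00 − £10,800.00) = £1,216.00 + 19.9% × £11,609.00 = £3,526.19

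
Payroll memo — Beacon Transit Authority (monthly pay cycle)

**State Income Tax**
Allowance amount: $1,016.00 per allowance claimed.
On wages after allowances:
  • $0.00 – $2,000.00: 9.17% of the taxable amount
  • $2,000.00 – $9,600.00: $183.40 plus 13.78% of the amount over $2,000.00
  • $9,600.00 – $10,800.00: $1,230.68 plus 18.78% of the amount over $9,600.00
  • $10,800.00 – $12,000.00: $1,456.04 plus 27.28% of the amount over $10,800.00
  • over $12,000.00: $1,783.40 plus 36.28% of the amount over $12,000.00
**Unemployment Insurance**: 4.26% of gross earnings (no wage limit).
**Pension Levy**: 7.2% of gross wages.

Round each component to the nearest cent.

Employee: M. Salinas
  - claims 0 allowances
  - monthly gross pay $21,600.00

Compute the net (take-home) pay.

$13,858.36

State Income Tax: taxable = $21,600.00
  $1,783.40 + 36.28% × ($21,600.00 − $12,000.00) = $1,783.40 + 36.28% × $9,600.00 = $5,266.28
Unemployment Insurance: 4.26% × $21,600.00 = $920.16
Pension Levy: 7.2% × $21,600.00 = $1,555.20
Total withheld: $5,266.28 + $920.16 + $1,555.20 = $7,741.64
Net pay: $21,600.00 − $7,741.64 = $13,858.36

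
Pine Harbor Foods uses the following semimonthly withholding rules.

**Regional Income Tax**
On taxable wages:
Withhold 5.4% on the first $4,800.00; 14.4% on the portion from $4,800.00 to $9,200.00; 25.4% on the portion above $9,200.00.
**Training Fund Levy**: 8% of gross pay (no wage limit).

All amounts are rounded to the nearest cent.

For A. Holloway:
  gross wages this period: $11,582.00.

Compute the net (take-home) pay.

Regional Income Tax: taxable = $11,582.00
  $892.80 + 25.4% × ($11,582.00 − $9,200.00) = $892.80 + 25.4% × $2,382.00 = $1,497.83
Training Fund Levy: 8% × $11,582.00 = $926.56
Total withheld: $1,497.83 + $926.56 = $2,424.39
Net pay: $11,582.00 − $2,424.39 = $9,157.61

$9,157.61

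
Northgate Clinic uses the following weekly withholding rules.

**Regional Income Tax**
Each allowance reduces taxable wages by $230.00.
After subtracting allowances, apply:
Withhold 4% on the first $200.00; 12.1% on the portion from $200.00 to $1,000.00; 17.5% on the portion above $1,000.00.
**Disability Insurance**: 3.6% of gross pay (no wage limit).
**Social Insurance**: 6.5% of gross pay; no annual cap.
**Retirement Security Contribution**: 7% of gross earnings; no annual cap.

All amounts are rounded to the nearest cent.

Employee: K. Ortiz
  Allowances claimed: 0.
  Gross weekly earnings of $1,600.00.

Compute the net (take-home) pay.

Regional Income Tax: taxable = $1,600.00
  $104.80 + 17.5% × ($1,600.00 − $1,000.00) = $104.80 + 17.5% × $600.00 = $209.80
Disability Insurance: 3.6% × $1,600.00 = $57.60
Social Insurance: 6.5% × $1,600.00 = $104.00
Retirement Security Contribution: 7% × $1,600.00 = $112.00
Total withheld: $209.80 + $57.60 + $104.00 + $112.00 = $483.40
Net pay: $1,600.00 − $483.40 = $1,116.60

$1,116.60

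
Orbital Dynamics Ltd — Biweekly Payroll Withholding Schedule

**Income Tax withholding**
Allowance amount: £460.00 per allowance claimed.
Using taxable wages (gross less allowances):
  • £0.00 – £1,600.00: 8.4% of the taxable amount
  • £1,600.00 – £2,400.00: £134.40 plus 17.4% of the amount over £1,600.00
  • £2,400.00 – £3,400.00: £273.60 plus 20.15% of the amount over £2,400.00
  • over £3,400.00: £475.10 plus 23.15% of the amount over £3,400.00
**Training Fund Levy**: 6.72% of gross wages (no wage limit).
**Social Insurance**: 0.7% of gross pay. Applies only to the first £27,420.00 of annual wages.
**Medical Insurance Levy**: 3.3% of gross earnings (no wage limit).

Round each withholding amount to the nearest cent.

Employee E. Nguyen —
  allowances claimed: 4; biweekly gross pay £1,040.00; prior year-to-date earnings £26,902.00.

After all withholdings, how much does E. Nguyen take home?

£932.16

Income Tax: taxable = £1,040.00 − 4×£460.00 = £-800.00
  Taxable ≤ 0 → £0.00
Training Fund Levy: 6.72% × £1,040.00 = £69.89
Social Insurance: cap £27,420.00 − YTD £26,902.00 = £518.00 subject; 0.7% × £518.00 = £3.63
Medical Insurance Levy: 3.3% × £1,040.00 = £34.32
Total withheld: £0.00 + £69.89 + £3.63 + £34.32 = £107.84
Net pay: £1,040.00 − £107.84 = £932.16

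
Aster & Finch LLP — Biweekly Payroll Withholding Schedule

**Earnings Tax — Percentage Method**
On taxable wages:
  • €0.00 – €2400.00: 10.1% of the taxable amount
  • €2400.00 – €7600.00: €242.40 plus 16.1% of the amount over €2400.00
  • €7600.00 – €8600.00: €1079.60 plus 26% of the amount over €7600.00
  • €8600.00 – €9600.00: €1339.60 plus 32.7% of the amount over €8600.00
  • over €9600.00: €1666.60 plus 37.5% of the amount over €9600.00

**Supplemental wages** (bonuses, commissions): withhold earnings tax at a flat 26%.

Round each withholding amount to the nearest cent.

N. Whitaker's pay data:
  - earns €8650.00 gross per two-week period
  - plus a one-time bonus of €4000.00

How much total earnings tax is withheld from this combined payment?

€2395.95

Earnings Tax: taxable = €8650.00
  €1339.60 + 32.7% × (€8650.00 − €8600.00) = €1339.60 + 32.7% × €50.00 = €1355.95
Supplemental (26% flat on bonus): 26% × €4000.00 = €1040.00
Total earnings tax: €1355.95 + €1040.00 = €2395.95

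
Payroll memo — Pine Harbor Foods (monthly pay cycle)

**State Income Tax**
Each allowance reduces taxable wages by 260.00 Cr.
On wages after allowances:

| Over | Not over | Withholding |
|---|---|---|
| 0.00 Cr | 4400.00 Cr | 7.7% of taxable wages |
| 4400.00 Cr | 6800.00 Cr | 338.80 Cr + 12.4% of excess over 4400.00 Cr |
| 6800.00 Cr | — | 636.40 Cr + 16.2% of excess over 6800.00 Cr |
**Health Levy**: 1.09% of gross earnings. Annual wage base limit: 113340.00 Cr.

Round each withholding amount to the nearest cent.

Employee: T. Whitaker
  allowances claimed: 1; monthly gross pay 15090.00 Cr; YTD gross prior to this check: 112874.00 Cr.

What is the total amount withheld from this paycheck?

State Income Tax: taxable = 15090.00 Cr − 1×260.00 Cr = 14830.00 Cr
  636.40 Cr + 16.2% × (14830.00 Cr − 6800.00 Cr) = 636.40 Cr + 16.2% × 8030.00 Cr = 1937.26 Cr
Health Levy: cap 113340.00 Cr − YTD 112874.00 Cr = 466.00 Cr subject; 1.09% × 466.00 Cr = 5.08 Cr
Total: 1937.26 Cr + 5.08 Cr = 1942.34 Cr

1942.34 Cr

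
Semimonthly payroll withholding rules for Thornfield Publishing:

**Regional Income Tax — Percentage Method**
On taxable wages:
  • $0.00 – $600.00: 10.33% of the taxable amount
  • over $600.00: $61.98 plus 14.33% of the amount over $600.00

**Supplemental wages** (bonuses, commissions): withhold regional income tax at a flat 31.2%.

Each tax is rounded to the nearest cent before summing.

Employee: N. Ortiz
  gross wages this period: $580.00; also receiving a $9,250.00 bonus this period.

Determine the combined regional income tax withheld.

Regional Income Tax: taxable = $580.00
  10.33% × $580.00 = $59.91
Supplemental (31.2% flat on bonus): 31.2% × $9,250.00 = $2,886.00
Total regional income tax: $59.91 + $2,886.00 = $2,945.91

$2,945.91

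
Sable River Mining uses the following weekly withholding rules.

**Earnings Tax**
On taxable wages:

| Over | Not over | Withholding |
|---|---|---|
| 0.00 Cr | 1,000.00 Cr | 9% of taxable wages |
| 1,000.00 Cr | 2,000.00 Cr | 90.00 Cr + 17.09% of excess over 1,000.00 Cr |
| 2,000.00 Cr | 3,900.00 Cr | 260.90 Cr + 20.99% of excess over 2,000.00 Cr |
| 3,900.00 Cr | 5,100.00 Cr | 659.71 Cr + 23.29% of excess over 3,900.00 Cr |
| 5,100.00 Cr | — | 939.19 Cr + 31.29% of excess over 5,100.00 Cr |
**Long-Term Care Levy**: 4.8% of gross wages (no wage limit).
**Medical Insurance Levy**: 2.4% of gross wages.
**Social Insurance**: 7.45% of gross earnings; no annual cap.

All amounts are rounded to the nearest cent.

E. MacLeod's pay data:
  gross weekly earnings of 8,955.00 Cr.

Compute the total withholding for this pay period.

Earnings Tax: taxable = 8,955.00 Cr
  939.19 Cr + 31.29% × (8,955.00 Cr − 5,100.00 Cr) = 939.19 Cr + 31.29% × 3,855.00 Cr = 2,145.42 Cr
Long-Term Care Levy: 4.8% × 8,955.00 Cr = 429.84 Cr
Medical Insurance Levy: 2.4% × 8,955.00 Cr = 214.92 Cr
Social Insurance: 7.45% × 8,955.00 Cr = 667.15 Cr
Total: 2,145.42 Cr + 429.84 Cr + 214.92 Cr + 667.15 Cr = 3,457.33 Cr

3,457.33 Cr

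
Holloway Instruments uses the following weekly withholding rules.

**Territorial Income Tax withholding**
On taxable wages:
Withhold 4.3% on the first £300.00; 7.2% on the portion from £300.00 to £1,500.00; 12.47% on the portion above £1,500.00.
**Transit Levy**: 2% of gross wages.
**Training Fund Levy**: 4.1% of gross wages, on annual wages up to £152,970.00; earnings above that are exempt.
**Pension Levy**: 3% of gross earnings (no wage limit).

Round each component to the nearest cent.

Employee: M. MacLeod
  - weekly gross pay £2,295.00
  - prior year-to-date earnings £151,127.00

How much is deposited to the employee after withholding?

£1,906.25

Territorial Income Tax: taxable = £2,295.00
  £99.30 + 12.47% × (£2,295.00 − £1,500.00) = £99.30 + 12.47% × £795.00 = £198.44
Transit Levy: 2% × £2,295.00 = £45.90
Training Fund Levy: cap £152,970.00 − YTD £151,127.00 = £1,843.00 subject; 4.1% × £1,843.00 = £75.56
Pension Levy: 3% × £2,295.00 = £68.85
Total withheld: £198.44 + £45.90 + £75.56 + £68.85 = £388.75
Net pay: £2,295.00 − £388.75 = £1,906.25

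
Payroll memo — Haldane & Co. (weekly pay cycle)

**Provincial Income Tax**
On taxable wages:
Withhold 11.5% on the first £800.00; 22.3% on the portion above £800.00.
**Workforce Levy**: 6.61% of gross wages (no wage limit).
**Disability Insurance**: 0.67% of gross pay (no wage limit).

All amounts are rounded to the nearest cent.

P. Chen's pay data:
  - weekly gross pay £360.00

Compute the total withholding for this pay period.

£67.61

Provincial Income Tax: taxable = £360.00
  11.5% × £360.00 = £41.40
Workforce Levy: 6.61% × £360.00 = £23.80
Disability Insurance: 0.67% × £360.00 = £2.41
Total: £41.40 + £23.80 + £2.41 = £67.61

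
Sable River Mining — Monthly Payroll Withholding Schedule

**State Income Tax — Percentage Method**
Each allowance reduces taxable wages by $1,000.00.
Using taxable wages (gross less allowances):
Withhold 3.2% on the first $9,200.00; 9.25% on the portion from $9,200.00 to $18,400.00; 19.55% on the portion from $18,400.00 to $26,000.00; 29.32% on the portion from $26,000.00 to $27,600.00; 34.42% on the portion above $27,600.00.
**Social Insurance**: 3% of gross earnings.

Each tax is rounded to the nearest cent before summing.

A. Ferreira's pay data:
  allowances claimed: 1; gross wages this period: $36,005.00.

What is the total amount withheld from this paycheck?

$6,729.27

State Income Tax: taxable = $36,005.00 − 1×$1,000.00 = $35,005.00
  $3,100.32 + 34.42% × ($35,005.00 − $27,600.00) = $3,100.32 + 34.42% × $7,405.00 = $5,649.12
Social Insurance: 3% × $36,005.00 = $1,080.15
Total: $5,649.12 + $1,080.15 = $6,729.27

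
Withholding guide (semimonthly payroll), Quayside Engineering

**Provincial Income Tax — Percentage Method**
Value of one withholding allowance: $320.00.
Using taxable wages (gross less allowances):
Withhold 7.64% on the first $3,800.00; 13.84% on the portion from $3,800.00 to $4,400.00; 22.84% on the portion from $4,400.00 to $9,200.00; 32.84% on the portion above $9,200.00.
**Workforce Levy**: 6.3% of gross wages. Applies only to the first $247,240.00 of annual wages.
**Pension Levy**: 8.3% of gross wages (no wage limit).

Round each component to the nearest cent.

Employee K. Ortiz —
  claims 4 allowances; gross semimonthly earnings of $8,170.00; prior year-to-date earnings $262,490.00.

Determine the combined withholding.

$1,620.19

Provincial Income Tax: taxable = $8,170.00 − 4×$320.00 = $6,890.00
  $373.36 + 22.84% × ($6,890.00 − $4,400.00) = $373.36 + 22.84% × $2,490.00 = $942.08
Workforce Levy: YTD $262,490.00 ≥ cap $247,240.00 → $0.00
Pension Levy: 8.3% × $8,170.00 = $678.11
Total: $942.08 + $0.00 + $678.11 = $1,620.19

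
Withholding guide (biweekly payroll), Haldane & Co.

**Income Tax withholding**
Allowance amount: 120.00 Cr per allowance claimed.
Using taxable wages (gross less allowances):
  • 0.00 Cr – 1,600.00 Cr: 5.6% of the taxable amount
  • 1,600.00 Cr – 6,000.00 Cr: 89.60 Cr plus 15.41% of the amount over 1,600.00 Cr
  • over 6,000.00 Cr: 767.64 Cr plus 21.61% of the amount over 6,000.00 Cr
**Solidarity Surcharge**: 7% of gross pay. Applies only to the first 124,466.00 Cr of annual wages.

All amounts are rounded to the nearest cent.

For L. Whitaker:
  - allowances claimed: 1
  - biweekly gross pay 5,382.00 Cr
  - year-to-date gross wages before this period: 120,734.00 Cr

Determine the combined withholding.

Income Tax: taxable = 5,382.00 Cr − 1×120.00 Cr = 5,262.00 Cr
  89.60 Cr + 15.41% × (5,262.00 Cr − 1,600.00 Cr) = 89.60 Cr + 15.41% × 3,662.00 Cr = 653.91 Cr
Solidarity Surcharge: cap 124,466.00 Cr − YTD 120,734.00 Cr = 3,732.00 Cr subject; 7% × 3,732.00 Cr = 261.24 Cr
Total: 653.91 Cr + 261.24 Cr = 915.15 Cr

915.15 Cr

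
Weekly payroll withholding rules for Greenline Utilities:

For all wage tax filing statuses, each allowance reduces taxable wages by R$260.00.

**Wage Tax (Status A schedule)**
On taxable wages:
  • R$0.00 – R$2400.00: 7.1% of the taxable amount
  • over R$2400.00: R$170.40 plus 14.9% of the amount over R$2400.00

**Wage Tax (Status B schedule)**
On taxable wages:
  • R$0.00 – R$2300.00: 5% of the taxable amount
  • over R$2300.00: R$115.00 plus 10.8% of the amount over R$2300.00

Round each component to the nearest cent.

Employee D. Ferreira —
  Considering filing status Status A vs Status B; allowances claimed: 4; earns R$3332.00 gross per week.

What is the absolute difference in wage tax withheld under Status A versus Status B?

Wage Tax (Status A): taxable = R$3332.00 − 4×R$260.00 = R$2292.00
  7.1% × R$2292.00 = R$162.73
Wage Tax (Status B): taxable = R$3332.00 − 4×R$260.00 = R$2292.00
  5% × R$2292.00 = R$114.60
Difference: |R$162.73 − R$114.60| = R$48.13 (higher under Status A)

R$48.13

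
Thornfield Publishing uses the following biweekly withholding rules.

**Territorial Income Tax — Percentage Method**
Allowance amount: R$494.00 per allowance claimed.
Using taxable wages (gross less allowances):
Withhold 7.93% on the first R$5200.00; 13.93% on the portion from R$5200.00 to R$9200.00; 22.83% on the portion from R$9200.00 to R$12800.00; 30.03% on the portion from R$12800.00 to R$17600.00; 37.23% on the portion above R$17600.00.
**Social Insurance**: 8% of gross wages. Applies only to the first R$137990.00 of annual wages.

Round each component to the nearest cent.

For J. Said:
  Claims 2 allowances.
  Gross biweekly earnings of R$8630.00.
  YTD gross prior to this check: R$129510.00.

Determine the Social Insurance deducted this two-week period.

Social Insurance: cap R$137990.00 − YTD R$129510.00 = R$8480.00 subject; 8% × R$8480.00 = R$678.40

R$678.40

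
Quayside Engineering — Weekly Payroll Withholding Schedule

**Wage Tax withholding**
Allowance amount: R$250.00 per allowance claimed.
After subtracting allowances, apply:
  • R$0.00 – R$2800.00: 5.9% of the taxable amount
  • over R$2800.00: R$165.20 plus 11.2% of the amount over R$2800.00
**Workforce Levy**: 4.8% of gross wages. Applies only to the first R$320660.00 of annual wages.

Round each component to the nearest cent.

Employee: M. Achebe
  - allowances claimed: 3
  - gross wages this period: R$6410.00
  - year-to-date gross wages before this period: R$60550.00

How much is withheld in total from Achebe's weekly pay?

Wage Tax: taxable = R$6410.00 − 3×R$250.00 = R$5660.00
  R$165.20 + 11.2% × (R$5660.00 − R$2800.00) = R$165.20 + 11.2% × R$2860.00 = R$485.52
Workforce Levy: 4.8% × R$6410.00 = R$307.68
Total: R$485.52 + R$307.68 = R$793.20

R$793.20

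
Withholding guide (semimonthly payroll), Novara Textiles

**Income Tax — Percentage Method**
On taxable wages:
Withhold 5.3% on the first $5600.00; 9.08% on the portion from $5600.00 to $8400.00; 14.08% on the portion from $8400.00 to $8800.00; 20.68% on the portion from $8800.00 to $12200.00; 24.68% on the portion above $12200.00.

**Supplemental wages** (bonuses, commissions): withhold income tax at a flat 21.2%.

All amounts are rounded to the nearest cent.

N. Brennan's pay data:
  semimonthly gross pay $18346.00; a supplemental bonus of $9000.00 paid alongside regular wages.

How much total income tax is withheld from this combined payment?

$4735.31

Income Tax: taxable = $18346.00
  $1310.48 + 24.68% × ($18346.00 − $12200.00) = $1310.48 + 24.68% × $6146.00 = $2827.31
Supplemental (21.2% flat on bonus): 21.2% × $9000.00 = $1908.00
Total income tax: $2827.31 + $1908.00 = $4735.31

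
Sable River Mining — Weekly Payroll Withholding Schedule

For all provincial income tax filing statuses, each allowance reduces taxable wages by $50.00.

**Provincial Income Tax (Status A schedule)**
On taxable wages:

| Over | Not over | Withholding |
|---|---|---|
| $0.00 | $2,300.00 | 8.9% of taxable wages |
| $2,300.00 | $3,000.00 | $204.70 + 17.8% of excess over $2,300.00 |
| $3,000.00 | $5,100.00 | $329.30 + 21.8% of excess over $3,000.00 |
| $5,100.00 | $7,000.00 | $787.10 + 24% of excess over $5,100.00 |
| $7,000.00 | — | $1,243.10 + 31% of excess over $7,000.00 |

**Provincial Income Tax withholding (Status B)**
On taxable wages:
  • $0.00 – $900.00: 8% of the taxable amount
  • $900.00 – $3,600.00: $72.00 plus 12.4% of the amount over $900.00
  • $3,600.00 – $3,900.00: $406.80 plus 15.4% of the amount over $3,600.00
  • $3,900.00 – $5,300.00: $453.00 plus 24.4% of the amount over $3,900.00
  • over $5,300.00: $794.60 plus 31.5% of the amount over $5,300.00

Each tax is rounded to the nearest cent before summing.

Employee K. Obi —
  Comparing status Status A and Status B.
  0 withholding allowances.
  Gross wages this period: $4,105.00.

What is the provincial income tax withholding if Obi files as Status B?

Provincial Income Tax (Status B): taxable = $4,105.00
  $453.00 + 24.4% × ($4,105.00 − $3,900.00) = $453.00 + 24.4% × $205.00 = $503.02

$503.02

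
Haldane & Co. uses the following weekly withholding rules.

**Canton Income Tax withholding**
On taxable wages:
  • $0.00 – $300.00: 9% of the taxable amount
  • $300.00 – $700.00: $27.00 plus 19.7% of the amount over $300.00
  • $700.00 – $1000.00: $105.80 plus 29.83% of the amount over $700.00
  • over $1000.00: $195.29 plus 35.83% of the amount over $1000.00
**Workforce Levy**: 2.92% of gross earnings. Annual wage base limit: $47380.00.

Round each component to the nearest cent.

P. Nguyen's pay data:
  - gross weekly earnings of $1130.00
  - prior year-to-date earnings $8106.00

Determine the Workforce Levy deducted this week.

$33.00

Workforce Levy: 2.92% × $1130.00 = $33.00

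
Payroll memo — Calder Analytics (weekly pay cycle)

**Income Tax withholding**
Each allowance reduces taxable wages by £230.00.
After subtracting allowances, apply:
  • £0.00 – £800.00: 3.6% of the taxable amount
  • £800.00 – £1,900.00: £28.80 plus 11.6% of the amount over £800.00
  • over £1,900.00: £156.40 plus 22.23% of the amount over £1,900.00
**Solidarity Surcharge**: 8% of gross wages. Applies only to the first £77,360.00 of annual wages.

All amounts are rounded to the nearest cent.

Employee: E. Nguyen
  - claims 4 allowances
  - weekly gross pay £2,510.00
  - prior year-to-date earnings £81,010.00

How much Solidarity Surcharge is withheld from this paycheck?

£0.00

Solidarity Surcharge: YTD £81,010.00 ≥ cap £77,360.00 → £0.00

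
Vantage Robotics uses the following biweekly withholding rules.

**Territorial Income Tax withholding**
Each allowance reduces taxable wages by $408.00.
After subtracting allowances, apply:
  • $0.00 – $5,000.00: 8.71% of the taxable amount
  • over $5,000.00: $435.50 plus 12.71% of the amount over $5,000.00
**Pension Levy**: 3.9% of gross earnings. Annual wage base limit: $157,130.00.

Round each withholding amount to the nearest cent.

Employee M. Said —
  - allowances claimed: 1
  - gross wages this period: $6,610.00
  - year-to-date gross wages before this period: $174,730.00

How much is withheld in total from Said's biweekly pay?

$588.27

Territorial Income Tax: taxable = $6,610.00 − 1×$408.00 = $6,202.00
  $435.50 + 12.71% × ($6,202.00 − $5,000.00) = $435.50 + 12.71% × $1,202.00 = $588.27
Pension Levy: YTD $174,730.00 ≥ cap $157,130.00 → $0.00
Total: $588.27 + $0.00 = $588.27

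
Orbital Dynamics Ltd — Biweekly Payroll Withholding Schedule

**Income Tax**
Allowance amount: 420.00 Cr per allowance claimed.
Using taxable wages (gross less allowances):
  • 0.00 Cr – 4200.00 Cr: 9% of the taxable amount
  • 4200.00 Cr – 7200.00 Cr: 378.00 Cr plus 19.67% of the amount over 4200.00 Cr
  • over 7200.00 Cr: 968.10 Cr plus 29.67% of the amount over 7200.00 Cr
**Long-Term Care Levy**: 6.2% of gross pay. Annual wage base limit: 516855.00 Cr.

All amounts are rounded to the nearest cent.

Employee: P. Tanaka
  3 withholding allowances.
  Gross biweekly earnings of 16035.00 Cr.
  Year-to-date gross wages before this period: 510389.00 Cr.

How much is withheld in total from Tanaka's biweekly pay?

3616.49 Cr

Income Tax: taxable = 16035.00 Cr − 3×420.00 Cr = 14775.00 Cr
  968.10 Cr + 29.67% × (14775.00 Cr − 7200.00 Cr) = 968.10 Cr + 29.67% × 7575.00 Cr = 3215.60 Cr
Long-Term Care Levy: cap 516855.00 Cr − YTD 510389.00 Cr = 6466.00 Cr subject; 6.2% × 6466.00 Cr = 400.89 Cr
Total: 3215.60 Cr + 400.89 Cr = 3616.49 Cr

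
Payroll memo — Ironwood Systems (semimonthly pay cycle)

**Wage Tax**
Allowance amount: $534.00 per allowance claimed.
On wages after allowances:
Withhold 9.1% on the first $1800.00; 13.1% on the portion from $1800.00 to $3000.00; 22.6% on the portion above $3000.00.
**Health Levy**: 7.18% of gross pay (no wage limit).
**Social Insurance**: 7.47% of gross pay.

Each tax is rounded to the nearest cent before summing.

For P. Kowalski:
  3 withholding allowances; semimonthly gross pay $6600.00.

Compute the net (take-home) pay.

Wage Tax: taxable = $6600.00 − 3×$534.00 = $4998.00
  $321.00 + 22.6% × ($4998.00 − $3000.00) = $321.00 + 22.6% × $1998.00 = $772.55
Health Levy: 7.18% × $6600.00 = $473.88
Social Insurance: 7.47% × $6600.00 = $493.02
Total withheld: $772.55 + $473.88 + $493.02 = $1739.45
Net pay: $6600.00 − $1739.45 = $4860.55

$4860.55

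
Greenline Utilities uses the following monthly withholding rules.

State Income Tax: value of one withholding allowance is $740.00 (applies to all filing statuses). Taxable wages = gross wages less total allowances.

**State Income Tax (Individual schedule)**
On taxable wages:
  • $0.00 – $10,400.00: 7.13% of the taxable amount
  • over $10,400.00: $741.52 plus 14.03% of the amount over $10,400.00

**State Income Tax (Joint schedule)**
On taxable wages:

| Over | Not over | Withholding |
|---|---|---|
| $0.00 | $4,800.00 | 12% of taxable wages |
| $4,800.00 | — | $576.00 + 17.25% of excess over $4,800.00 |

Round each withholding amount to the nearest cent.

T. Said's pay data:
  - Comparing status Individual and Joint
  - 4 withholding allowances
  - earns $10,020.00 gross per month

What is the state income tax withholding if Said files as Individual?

State Income Tax (Individual): taxable = $10,020.00 − 4×$740.00 = $7,060.00
  7.13% × $7,060.00 = $503.38

$503.38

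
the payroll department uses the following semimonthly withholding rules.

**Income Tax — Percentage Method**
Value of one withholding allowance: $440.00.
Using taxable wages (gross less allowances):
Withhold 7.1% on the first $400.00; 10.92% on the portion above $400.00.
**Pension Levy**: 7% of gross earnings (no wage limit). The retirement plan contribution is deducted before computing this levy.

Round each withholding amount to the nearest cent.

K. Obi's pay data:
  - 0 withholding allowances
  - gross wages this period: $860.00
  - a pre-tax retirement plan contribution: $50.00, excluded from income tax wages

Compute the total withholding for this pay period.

$129.87

Income Tax: taxable = $860.00 − $50.00 = $810.00
  $28.40 + 10.92% × ($810.00 − $400.00) = $28.40 + 10.92% × $410.00 = $73.17
Pension Levy: 7% × $810.00 = $56.70
Total: $73.17 + $56.70 = $129.87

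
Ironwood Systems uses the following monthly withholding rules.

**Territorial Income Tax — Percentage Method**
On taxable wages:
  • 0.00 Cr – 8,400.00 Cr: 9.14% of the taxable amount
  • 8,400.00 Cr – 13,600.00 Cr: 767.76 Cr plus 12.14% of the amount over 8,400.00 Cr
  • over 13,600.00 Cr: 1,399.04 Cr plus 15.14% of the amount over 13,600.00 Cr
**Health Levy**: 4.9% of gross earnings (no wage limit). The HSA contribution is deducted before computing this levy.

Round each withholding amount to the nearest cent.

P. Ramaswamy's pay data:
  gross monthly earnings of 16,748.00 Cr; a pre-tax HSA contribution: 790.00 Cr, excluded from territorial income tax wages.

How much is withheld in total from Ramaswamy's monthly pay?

Territorial Income Tax: taxable = 16,748.00 Cr − 790.00 Cr = 15,958.00 Cr
  1,399.04 Cr + 15.14% × (15,958.00 Cr − 13,600.00 Cr) = 1,399.04 Cr + 15.14% × 2,358.00 Cr = 1,756.04 Cr
Health Levy: 4.9% × 15,958.00 Cr = 781.94 Cr
Total: 1,756.04 Cr + 781.94 Cr = 2,537.98 Cr

2,537.98 Cr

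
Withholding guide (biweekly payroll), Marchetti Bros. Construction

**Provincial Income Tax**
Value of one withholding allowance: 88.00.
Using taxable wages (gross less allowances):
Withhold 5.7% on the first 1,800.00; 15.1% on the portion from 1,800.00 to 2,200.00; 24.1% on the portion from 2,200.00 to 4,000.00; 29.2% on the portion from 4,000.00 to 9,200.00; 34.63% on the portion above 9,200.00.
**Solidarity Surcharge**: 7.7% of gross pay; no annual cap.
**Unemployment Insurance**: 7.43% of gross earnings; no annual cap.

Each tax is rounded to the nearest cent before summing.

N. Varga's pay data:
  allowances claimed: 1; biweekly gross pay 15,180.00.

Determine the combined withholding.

Provincial Income Tax: taxable = 15,180.00 − 1×88.00 = 15,092.00
  2,115.20 + 34.63% × (15,092.00 − 9,200.00) = 2,115.20 + 34.63% × 5,892.00 = 4,155.60
Solidarity Surcharge: 7.7% × 15,180.00 = 1,168.86
Unemployment Insurance: 7.43% × 15,180.00 = 1,127.87
Total: 4,155.60 + 1,168.86 + 1,127.87 = 6,452.33

6,452.33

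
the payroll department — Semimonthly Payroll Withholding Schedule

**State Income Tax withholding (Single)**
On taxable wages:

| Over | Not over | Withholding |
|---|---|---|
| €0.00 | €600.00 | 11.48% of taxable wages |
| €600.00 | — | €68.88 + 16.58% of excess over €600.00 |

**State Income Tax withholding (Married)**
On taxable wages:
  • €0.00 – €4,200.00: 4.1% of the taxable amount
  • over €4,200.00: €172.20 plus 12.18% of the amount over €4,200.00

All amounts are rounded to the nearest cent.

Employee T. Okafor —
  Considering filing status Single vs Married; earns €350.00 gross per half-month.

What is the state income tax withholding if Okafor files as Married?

€14.35

State Income Tax (Married): taxable = €350.00
  4.1% × €350.00 = €14.35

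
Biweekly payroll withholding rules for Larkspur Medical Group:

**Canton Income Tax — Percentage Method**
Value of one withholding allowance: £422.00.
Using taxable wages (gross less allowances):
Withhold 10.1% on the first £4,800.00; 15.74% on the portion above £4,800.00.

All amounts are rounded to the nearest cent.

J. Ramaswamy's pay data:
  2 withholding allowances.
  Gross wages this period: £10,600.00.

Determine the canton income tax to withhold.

Canton Income Tax: taxable = £10,600.00 − 2×£422.00 = £9,756.00
  £484.80 + 15.74% × (£9,756.00 − £4,800.00) = £484.80 + 15.74% × £4,956.00 = £1,264.87

£1,264.87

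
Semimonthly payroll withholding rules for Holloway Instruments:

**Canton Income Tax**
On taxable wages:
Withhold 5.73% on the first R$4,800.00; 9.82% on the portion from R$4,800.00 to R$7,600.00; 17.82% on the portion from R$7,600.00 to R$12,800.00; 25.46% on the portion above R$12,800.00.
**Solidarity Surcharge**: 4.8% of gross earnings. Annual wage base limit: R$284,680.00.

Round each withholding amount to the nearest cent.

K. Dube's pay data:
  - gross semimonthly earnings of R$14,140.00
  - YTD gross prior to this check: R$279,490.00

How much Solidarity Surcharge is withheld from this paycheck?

R$249.12

Solidarity Surcharge: cap R$284,680.00 − YTD R$279,490.00 = R$5,190.00 subject; 4.8% × R$5,190.00 = R$249.12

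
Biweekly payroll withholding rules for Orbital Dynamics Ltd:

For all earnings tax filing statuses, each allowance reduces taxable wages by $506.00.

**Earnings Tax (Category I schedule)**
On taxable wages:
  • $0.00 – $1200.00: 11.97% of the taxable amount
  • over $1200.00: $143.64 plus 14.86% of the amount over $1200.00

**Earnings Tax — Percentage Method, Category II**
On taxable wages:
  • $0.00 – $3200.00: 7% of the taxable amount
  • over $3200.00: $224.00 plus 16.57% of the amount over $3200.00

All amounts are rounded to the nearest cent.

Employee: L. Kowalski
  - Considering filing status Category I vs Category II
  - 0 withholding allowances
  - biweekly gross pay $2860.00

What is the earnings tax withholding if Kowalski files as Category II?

Earnings Tax (Category II): taxable = $2860.00
  7% × $2860.00 = $200.20

$200.20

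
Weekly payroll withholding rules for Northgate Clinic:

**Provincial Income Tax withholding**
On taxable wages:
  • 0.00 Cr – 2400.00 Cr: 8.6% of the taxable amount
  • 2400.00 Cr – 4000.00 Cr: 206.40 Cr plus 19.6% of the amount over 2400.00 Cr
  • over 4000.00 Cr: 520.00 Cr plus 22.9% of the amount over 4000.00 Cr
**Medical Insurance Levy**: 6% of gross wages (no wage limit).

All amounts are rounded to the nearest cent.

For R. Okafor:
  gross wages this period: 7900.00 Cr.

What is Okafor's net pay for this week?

Provincial Income Tax: taxable = 7900.00 Cr
  520.00 Cr + 22.9% × (7900.00 Cr − 4000.00 Cr) = 520.00 Cr + 22.9% × 3900.00 Cr = 1413.10 Cr
Medical Insurance Levy: 6% × 7900.00 Cr = 474.00 Cr
Total withheld: 1413.10 Cr + 474.00 Cr = 1887.10 Cr
Net pay: 7900.00 Cr − 1887.10 Cr = 6012.90 Cr

6012.90 Cr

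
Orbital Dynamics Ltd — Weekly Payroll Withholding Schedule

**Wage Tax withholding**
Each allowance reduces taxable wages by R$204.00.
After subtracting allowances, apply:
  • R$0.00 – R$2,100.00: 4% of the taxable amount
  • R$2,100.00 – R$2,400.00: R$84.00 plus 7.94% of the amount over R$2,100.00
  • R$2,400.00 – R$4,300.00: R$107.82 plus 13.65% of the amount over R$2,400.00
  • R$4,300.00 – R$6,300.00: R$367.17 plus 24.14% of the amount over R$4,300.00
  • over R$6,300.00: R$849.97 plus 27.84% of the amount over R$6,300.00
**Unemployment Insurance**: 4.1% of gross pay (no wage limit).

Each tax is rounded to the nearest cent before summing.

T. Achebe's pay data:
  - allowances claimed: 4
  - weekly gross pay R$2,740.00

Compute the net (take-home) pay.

Wage Tax: taxable = R$2,740.00 − 4×R$204.00 = R$1,924.00
  4% × R$1,924.00 = R$76.96
Unemployment Insurance: 4.1% × R$2,740.00 = R$112.34
Total withheld: R$76.96 + R$112.34 = R$189.30
Net pay: R$2,740.00 − R$189.30 = R$2,550.70

R$2,550.70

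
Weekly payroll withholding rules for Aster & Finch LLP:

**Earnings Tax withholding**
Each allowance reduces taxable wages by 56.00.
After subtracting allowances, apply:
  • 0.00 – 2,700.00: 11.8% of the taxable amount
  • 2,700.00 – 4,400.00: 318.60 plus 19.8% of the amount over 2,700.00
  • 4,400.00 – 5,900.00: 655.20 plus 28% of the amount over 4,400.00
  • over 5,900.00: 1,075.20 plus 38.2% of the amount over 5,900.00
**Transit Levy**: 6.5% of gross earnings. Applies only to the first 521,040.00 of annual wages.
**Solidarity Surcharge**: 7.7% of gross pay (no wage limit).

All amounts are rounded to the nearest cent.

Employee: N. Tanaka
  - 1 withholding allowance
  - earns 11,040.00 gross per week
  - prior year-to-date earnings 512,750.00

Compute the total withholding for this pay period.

Earnings Tax: taxable = 11,040.00 − 1×56.00 = 10,984.00
  1,075.20 + 38.2% × (10,984.00 − 5,900.00) = 1,075.20 + 38.2% × 5,084.00 = 3,017.29
Transit Levy: cap 521,040.00 − YTD 512,750.00 = 8,290.00 subject; 6.5% × 8,290.00 = 538.85
Solidarity Surcharge: 7.7% × 11,040.00 = 850.08
Total: 3,017.29 + 538.85 + 850.08 = 4,406.22

4,406.22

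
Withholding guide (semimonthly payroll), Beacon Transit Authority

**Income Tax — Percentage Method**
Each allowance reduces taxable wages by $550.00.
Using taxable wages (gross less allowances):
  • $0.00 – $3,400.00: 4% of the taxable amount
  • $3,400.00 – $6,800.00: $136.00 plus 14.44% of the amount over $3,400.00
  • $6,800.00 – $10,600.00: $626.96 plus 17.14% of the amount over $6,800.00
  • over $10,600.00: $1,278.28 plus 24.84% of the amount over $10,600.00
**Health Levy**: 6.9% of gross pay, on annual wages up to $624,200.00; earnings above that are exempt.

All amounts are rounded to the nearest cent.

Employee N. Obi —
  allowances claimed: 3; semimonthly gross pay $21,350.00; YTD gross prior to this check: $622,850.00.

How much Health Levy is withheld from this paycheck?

$93.15

Health Levy: cap $624,200.00 − YTD $622,850.00 = $1,350.00 subject; 6.9% × $1,350.00 = $93.15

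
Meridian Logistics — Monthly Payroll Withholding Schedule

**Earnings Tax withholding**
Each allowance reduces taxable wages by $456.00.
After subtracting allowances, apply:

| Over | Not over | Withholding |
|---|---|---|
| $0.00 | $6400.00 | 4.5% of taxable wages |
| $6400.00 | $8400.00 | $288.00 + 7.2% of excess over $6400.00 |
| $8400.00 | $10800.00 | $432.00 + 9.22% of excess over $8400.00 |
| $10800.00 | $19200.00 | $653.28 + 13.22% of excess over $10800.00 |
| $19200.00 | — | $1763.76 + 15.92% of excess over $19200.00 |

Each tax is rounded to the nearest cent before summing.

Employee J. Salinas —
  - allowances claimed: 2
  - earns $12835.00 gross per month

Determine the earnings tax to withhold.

Earnings Tax: taxable = $12835.00 − 2×$456.00 = $11923.00
  $653.28 + 13.22% × ($11923.00 − $10800.00) = $653.28 + 13.22% × $1123.00 = $801.74

$801.74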